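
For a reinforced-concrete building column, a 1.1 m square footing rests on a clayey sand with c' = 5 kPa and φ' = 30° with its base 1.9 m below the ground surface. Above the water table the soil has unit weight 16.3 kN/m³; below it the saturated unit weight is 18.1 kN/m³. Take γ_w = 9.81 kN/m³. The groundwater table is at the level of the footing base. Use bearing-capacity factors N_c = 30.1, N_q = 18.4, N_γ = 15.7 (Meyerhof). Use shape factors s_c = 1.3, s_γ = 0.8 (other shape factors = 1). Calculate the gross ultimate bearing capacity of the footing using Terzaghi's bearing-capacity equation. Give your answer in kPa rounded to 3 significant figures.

Effective surcharge at the founding depth q = γ·D_f = 16.3 × 1.9 = 30.97 kPa.
The water table coincides with the base, so in the self-weight term γ → γ' = 8.29 kN/m³.
q_ult = c·N_c·s_c + q·N_q + 0.5·γ·B·N_γ·s_γ
     = 5 × 30.1 × 1.3 + 30.97 × 18.4 + 0.5 × 8.29 × 1.1 × 15.7 × 0.8
     = 195.65 + 569.85 + 57.267 = 822.77 kPa.

q_ult ≈ 823 kPa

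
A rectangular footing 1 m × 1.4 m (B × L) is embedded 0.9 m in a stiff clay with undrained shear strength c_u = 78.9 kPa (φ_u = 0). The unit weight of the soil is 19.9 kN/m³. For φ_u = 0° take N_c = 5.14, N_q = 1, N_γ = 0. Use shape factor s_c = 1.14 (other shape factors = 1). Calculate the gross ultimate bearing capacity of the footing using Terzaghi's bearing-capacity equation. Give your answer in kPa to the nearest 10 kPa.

Overburden at base level: q = 19.9 × 0.9 = 17.91 kPa.
Cohesion term c·N_c·s_c = 78.9 × 5.14 × 1.14 = 462.32 kPa; surcharge term q·N_q = 17.91 × 1 = 17.91 kPa.
q_ult = 462.32 + 17.91 = 480.23 kPa.

q_ult ≈ 480 kPa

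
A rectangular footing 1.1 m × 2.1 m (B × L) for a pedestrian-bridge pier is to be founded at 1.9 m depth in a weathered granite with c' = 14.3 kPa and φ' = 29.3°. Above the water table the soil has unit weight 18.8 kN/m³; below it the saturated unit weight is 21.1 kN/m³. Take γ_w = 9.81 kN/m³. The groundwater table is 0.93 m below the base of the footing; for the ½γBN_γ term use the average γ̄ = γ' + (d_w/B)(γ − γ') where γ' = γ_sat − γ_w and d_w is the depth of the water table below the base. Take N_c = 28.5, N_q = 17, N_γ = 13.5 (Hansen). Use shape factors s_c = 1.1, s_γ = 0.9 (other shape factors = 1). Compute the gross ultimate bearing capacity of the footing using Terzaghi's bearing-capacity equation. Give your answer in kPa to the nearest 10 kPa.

q_ult ≈ 1170 kPa

Effective surcharge at the founding depth q = γ·D_f = 18.8 × 1.9 = 35.72 kPa.
With d_w = 0.93 m < B, γ̄ = 11.29 + (0.93/1.1) × (18.8 − 11.29) = 17.639 kN/m³.
q_ult = c·N_c·s_c + q·N_q + 0.5·γ·B·N_γ·s_γ
     = 14.3 × 28.5 × 1.1 + 35.72 × 17 + 0.5 × 17.639 × 1.1 × 13.5 × 0.9
     = 448.31 + 607.24 + 117.88 = 1173.4 kPa.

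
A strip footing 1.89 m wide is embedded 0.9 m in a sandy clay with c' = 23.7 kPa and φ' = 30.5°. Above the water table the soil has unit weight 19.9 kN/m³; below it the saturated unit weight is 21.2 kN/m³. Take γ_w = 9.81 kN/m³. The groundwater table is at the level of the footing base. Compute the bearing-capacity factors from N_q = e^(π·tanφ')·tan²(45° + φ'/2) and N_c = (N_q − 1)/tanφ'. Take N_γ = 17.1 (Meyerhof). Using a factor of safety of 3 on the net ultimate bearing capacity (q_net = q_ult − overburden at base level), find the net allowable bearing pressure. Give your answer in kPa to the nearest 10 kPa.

q_all(net) ≈ 420 kPa

N_q = e^(π·tan30.5°)·tan²(60.25°) = 19.48; N_c = (N_q − 1)/tanφ' = 31.37.
Overburden at base level: q = 19.9 × 0.9 = 17.91 kPa.
Below the base the soil is submerged, so the ½γBN_γ term uses γ' = 21.2 − 9.81 = 11.39 kN/m³.
Cohesion term c·N_c = 23.7 × 31.372 = 743.51 kPa; surcharge term q·N_q = 17.91 × 19.479 = 348.88 kPa; self-weight term 0.5·γ·B·N_γ = 0.5 × 11.39 × 1.89 × 17.1 = 184.06 kPa.
q_ult = 743.51 + 348.88 + 184.06 = 1276.4 kPa.
q_net = 1276.4 − 17.91 = 1258.5 kPa.
q_all(net) = 1258.5 / 3 = 419.51 kPa.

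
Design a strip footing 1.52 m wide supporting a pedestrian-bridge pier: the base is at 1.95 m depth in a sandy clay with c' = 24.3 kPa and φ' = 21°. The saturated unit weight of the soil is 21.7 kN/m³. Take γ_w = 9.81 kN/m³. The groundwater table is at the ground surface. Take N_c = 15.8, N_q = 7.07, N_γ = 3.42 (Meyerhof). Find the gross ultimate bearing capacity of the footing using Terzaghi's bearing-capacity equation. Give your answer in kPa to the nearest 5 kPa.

With the water table at the surface the whole profile is submerged: γ' = 21.7 − 9.81 = 11.89 kN/m³, so q = γ'·D_f = 23.185 kPa; the same γ' applies in the ½γBN_γ term.
q_ult = c·N_c + q·N_q + 0.5·γ·B·N_γ
     = 24.3 × 15.8 + 23.185 × 7.07 + 0.5 × 11.89 × 1.52 × 3.42
     = 383.94 + 163.92 + 30.904 = 578.77 kPa.

q_ult ≈ 580 kPa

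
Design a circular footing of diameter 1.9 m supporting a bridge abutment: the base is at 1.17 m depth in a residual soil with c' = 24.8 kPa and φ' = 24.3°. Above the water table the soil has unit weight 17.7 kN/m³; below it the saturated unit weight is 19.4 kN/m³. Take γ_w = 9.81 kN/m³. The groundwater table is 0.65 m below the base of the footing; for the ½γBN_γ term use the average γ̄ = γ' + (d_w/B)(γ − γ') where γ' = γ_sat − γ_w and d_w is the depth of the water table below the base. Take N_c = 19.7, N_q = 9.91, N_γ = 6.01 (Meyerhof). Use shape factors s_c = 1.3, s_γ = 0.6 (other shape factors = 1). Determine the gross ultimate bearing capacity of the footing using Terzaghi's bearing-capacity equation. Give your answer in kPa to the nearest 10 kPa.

q = γ·D_f = 17.7 × 1.17 = 20.709 kPa.
γ' = 9.59 kN/m³; averaging over the depth B below the base, γ̄ = γ' + (d_w/B)(γ − γ') = 12.364 kN/m³.
c·N_c·s_c = 24.8 × 19.7 × 1.3 = 635.13 kPa
q·N_q = 20.709 × 9.91 = 205.23 kPa
0.5·γ·B·N_γ·s_γ = 0.5 × 12.364 × 1.9 × 6.01 × 0.6 = 42.357 kPa
q_ult = 635.13 + 205.23 + 42.357 = 882.71 kPa.

q_ult ≈ 880 kPa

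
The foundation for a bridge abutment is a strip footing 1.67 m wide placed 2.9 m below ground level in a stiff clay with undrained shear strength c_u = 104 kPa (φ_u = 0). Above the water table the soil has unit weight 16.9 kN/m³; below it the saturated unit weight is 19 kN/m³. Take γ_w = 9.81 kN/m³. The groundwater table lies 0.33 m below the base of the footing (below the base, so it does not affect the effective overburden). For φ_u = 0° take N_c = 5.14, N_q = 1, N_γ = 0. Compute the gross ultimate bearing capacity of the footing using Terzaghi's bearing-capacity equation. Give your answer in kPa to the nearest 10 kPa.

q = γ·D_f = 16.9 × 2.9 = 49.01 kPa.
c·N_c = 104 × 5.14 = 534.56 kPa
q·N_q = 49.01 × 1 = 49.01 kPa
q_ult = 534.56 + 49.01 = 583.57 kPa.

q_ult ≈ 580 kPa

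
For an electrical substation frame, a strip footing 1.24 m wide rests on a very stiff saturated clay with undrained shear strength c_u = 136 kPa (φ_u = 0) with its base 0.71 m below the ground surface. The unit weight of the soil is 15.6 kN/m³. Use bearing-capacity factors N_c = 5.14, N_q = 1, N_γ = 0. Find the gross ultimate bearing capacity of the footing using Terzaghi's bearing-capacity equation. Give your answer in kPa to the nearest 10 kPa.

Effective surcharge at the founding depth q = γ·D_f = 15.6 × 0.71 = 11.076 kPa.
q_ult = c·N_c + q·N_q
     = 136 × 5.14 + 11.076 × 1
     = 699.04 + 11.076 = 710.12 kPa.

q_ult ≈ 710 kPa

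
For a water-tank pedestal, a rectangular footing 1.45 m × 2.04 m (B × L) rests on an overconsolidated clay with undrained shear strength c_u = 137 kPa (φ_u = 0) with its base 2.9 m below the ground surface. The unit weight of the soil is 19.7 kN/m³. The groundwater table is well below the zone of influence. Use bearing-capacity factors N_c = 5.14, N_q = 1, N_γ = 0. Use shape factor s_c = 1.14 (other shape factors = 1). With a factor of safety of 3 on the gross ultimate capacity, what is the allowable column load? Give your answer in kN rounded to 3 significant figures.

q = γ·D_f = 19.7 × 2.9 = 57.13 kPa.
c·N_c·s_c = 137 × 5.14 × 1.14 = 802.77 kPa
q·N_q = 57.13 × 1 = 57.13 kPa
q_ult = 802.77 + 57.13 = 859.9 kPa.
Gross allowable pressure q_all = 859.9 / 3 = 286.63 kPa.
Footing area = 2.958 m², so allowable column load = 286.63 × 2.958 = 847.86 kN.

P_all ≈ 848 kN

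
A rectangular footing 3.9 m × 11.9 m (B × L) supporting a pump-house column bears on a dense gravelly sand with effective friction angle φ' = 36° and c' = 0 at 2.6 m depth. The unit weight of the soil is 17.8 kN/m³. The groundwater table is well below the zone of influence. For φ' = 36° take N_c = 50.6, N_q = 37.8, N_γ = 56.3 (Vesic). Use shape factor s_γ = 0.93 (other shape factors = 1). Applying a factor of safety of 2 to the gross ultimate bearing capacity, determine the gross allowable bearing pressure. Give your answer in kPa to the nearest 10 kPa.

q_all ≈ 1780 kPa

q = γ·D_f = 17.8 × 2.6 = 46.28 kPa.
q·N_q = 46.28 × 37.8 = 1749.4 kPa
0.5·γ·B·N_γ·s_γ = 0.5 × 17.8 × 3.9 × 56.3 × 0.93 = 1817.4 kPa
q_ult = 1749.4 + 1817.4 = 3566.8 kPa.
q_all = q_ult / FS = 3566.8 / 2 = 1783.4 kPa.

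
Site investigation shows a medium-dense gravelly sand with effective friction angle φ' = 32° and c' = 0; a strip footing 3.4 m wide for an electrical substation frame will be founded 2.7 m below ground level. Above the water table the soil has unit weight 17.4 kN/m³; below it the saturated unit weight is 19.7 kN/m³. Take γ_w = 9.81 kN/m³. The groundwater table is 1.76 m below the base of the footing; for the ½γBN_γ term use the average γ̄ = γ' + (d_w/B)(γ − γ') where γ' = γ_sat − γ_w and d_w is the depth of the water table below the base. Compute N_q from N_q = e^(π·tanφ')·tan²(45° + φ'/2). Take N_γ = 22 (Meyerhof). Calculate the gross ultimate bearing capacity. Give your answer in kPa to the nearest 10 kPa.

q_ult ≈ 1600 kPa

tan32° = 0.6249, so N_q = e^(π×0.6249)·tan²(61°) = 7.121 × 3.255 = 23.18.
Overburden at base level: q = 17.4 × 2.7 = 46.98 kPa.
The water table is 1.76 m below the base (< B = 3.4 m), so the ½γBN_γ term uses γ̄ = γ' + (d_w/B)(γ − γ') = 9.89 + (1.76/3.4)(17.4 − 9.89) = 13.778 kN/m³.
Surcharge term q·N_q = 46.98 × 23.177 = 1088.8 kPa; self-weight term 0.5·γ·B·N_γ = 0.5 × 13.778 × 3.4 × 22 = 515.28 kPa.
q_ult = 1088.8 + 515.28 = 1604.1 kPa.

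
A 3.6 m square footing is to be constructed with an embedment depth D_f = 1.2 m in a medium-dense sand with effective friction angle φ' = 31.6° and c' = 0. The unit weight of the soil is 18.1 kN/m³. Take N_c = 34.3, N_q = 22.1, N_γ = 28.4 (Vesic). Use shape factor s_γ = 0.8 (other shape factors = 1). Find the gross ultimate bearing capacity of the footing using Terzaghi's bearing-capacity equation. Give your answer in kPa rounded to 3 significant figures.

q = γ·D_f = 18.1 × 1.2 = 21.72 kPa.
q·N_q = 21.72 × 22.1 = 480.01 kPa
0.5·γ·B·N_γ·s_γ = 0.5 × 18.1 × 3.6 × 28.4 × 0.8 = 740.22 kPa
q_ult = 480.01 + 740.22 = 1220.2 kPa.

q_ult ≈ 1220 kPa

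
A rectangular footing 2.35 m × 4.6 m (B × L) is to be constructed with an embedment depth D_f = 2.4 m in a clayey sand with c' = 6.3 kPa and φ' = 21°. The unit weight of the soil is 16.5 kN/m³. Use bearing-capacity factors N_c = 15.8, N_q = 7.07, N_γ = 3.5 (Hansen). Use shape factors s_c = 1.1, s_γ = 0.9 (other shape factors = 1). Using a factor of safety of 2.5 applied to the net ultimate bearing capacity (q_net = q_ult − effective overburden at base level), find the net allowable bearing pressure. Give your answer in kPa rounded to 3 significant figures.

q_all(net) ≈ 164 kPa

Overburden at base level: q = 16.5 × 2.4 = 39.6 kPa.
Cohesion term c·N_c·s_c = 6.3 × 15.8 × 1.1 = 109.49 kPa; surcharge term q·N_q = 39.6 × 7.07 = 279.97 kPa; self-weight term 0.5·γ·B·N_γ·s_γ = 0.5 × 16.5 × 2.35 × 3.5 × 0.9 = 61.071 kPa.
q_ult = 109.49 + 279.97 + 61.071 = 450.54 kPa.
Net ultimate: q_net = 450.54 − 39.6 = 410.94 kPa.
q_all(net) = 410.94 / 2.5 = 164.37 kPa.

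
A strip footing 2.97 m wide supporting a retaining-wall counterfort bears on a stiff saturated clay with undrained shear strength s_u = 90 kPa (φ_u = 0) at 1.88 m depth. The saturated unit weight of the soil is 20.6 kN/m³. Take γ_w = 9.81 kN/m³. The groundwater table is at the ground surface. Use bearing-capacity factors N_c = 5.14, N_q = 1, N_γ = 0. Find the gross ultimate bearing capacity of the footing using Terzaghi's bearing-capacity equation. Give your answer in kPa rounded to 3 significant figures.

q_ult ≈ 483 kPa

Water table at ground surface, so effective unit weight γ' = 20.6 − 9.81 = 10.79 kN/m³ is used throughout; overburden q = 10.79 × 1.88 = 20.285 kPa.
Cohesion term c·N_c = 90 × 5.14 = 462.6 kPa; surcharge term q·N_q = 20.285 × 1 = 20.285 kPa.
q_ult = 462.6 + 20.285 = 482.89 kPa.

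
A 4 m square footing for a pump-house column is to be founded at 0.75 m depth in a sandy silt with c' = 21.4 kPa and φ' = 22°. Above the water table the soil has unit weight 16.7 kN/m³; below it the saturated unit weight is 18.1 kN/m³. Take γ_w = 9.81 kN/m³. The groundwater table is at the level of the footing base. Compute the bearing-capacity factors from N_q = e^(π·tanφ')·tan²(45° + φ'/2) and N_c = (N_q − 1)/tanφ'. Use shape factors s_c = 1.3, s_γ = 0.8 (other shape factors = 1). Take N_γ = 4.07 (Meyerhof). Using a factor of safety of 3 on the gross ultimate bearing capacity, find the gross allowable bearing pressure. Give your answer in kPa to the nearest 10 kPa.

q_all ≈ 210 kPa

N_q = e^(π·tan22°)·tan²(56°) = 7.82; N_c = (N_q − 1)/tanφ' = 16.88.
Overburden at base level: q = 16.7 × 0.75 = 12.525 kPa.
Below the base the soil is submerged, so the ½γBN_γ term uses γ' = 18.1 − 9.81 = 8.29 kN/m³.
Cohesion term c·N_c·s_c = 21.4 × 16.883 × 1.3 = 469.68 kPa; surcharge term q·N_q = 12.525 × 7.8211 = 97.96 kPa; self-weight term 0.5·γ·B·N_γ·s_γ = 0.5 × 8.29 × 4 × 4.07 × 0.8 = 53.984 kPa.
q_ult = 469.68 + 97.96 + 53.984 = 621.63 kPa.
q_all = 621.63 / 3 = 207.21 kPa.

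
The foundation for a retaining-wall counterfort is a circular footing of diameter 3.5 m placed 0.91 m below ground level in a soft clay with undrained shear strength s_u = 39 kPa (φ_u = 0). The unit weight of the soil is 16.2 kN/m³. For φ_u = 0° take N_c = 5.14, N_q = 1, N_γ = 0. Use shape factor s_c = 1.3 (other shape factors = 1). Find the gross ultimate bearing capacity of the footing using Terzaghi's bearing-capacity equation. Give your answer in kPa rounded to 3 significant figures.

Effective surcharge at the founding depth q = γ·D_f = 16.2 × 0.91 = 14.742 kPa.
q_ult = c·N_c·s_c + q·N_q
     = 39 × 5.14 × 1.3 + 14.742 × 1
     = 260.6 + 14.742 = 275.34 kPa.

q_ult ≈ 275 kPa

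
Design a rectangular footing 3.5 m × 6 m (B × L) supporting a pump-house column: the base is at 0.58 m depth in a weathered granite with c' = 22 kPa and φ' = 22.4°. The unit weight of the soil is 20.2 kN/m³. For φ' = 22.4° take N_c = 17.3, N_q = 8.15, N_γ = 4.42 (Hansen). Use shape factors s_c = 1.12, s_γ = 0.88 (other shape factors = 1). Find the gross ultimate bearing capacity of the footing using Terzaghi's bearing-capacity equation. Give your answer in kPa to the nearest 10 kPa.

q_ult ≈ 660 kPa

Effective surcharge at the founding depth q = γ·D_f = 20.2 × 0.58 = 11.716 kPa.
q_ult = c·N_c·s_c + q·N_q + 0.5·γ·B·N_γ·s_γ
     = 22 × 17.3 × 1.12 + 11.716 × 8.15 + 0.5 × 20.2 × 3.5 × 4.42 × 0.88
     = 426.27 + 95.485 + 137.5 = 659.25 kPa.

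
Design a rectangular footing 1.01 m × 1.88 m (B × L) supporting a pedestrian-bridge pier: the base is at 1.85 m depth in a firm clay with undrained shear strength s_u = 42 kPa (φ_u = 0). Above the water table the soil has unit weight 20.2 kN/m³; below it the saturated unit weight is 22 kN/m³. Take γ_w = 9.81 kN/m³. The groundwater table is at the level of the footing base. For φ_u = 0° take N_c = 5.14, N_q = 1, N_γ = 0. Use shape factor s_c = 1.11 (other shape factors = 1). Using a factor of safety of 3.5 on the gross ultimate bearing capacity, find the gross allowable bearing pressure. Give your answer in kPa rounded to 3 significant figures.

q_all ≈ 79.1 kPa

Overburden at base level: q = 20.2 × 1.85 = 37.37 kPa.
Cohesion term c·N_c·s_c = 42 × 5.14 × 1.11 = 239.63 kPa; surcharge term q·N_q = 37.37 × 1 = 37.37 kPa.
q_ult = 239.63 + 37.37 = 277 kPa.
q_all = 277 / 3.5 = 79.142 kPa.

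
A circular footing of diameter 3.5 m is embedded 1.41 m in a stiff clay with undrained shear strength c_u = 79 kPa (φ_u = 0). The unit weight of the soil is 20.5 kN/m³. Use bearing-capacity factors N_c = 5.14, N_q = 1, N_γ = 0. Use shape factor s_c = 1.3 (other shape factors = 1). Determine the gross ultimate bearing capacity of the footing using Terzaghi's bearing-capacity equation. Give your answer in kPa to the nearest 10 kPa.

q = γ·D_f = 20.5 × 1.41 = 28.905 kPa.
c·N_c·s_c = 79 × 5.14 × 1.3 = 527.88 kPa
q·N_q = 28.905 × 1 = 28.905 kPa
q_ult = 527.88 + 28.905 = 556.78 kPa.

q_ult ≈ 560 kPa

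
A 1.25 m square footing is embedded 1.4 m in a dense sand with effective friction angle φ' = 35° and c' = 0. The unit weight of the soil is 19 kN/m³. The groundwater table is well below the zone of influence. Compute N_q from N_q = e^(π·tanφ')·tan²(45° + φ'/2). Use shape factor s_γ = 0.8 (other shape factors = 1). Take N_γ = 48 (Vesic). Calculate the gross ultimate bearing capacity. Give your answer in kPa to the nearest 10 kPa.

q_ult ≈ 1340 kPa

tan35° = 0.7002, so N_q = e^(π×0.7002)·tan²(62.5°) = 9.023 × 3.69 = 33.3.
q = γ·D_f = 19 × 1.4 = 26.6 kPa.
q·N_q = 26.6 × 33.296 = 885.68 kPa
0.5·γ·B·N_γ·s_γ = 0.5 × 19 × 1.25 × 48 × 0.8 = 456 kPa
q_ult = 885.68 + 456 = 1341.7 kPa.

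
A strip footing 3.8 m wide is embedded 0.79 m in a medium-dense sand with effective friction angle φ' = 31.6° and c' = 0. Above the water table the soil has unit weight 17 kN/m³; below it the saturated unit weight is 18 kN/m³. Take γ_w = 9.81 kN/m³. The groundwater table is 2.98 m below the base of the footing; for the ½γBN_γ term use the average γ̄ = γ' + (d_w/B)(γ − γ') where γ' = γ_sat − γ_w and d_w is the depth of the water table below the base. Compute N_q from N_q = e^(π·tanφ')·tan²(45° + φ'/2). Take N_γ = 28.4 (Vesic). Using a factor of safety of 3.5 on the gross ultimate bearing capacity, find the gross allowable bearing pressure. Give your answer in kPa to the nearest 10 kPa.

N_q = e^(π·tan31.6°)·tan²(60.8°) = 22.12.
q = γ·D_f = 17 × 0.79 = 13.43 kPa.
γ' = 8.19 kN/m³; averaging over the depth B below the base, γ̄ = γ' + (d_w/B)(γ − γ') = 15.099 kN/m³.
q·N_q = 13.43 × 22.117 = 297.03 kPa
0.5·γ·B·N_γ = 0.5 × 15.099 × 3.8 × 28.4 = 814.74 kPa
q_ult = 297.03 + 814.74 = 1111.8 kPa.
q_all = 1111.8 / 3.5 = 317.65 kPa.

q_all ≈ 320 kPa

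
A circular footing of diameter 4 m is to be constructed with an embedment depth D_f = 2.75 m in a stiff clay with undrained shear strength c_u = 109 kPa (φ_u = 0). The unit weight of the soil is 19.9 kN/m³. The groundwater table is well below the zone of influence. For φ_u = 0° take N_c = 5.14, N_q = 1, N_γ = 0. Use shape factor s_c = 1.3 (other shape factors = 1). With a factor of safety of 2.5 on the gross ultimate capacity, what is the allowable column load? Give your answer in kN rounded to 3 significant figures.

P_all ≈ 3940 kN

Effective surcharge at the founding depth q = γ·D_f = 19.9 × 2.75 = 54.725 kPa.
q_ult = c·N_c·s_c + q·N_q
     = 109 × 5.14 × 1.3 + 54.725 × 1
     = 728.34 + 54.725 = 783.06 kPa.
Gross allowable pressure q_all = 783.06 / 2.5 = 313.23 kPa.
Footing area = 12.5664 m², so allowable column load = 313.23 × 12.5664 = 3936.1 kN.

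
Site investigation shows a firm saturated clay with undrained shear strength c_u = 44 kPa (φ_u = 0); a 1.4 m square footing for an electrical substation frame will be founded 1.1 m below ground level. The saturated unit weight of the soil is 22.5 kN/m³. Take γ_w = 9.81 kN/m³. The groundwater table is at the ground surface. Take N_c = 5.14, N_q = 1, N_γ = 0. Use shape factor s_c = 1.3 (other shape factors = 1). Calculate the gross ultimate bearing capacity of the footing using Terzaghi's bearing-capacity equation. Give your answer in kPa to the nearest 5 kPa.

q_ult ≈ 310 kPa

Water table at ground surface, so effective unit weight γ' = 22.5 − 9.81 = 12.69 kN/m³ is used throughout; overburden q = 12.69 × 1.1 = 13.959 kPa.
Cohesion term c·N_c·s_c = 44 × 5.14 × 1.3 = 294.01 kPa; surcharge term q·N_q = 13.959 × 1 = 13.959 kPa.
q_ult = 294.01 + 13.959 = 307.97 kPa.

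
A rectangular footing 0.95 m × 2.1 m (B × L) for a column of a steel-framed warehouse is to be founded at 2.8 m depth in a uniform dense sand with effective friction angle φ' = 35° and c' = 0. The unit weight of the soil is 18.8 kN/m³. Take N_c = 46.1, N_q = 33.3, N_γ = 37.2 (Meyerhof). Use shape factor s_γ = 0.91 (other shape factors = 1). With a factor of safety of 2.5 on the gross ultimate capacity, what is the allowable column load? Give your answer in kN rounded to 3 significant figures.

P_all ≈ 1640 kN

q = γ·D_f = 18.8 × 2.8 = 52.64 kPa.
q·N_q = 52.64 × 33.3 = 1752.9 kPa
0.5·γ·B·N_γ·s_γ = 0.5 × 18.8 × 0.95 × 37.2 × 0.91 = 302.3 kPa
q_ult = 1752.9 + 302.3 = 2055.2 kPa.
Gross allowable pressure q_all = 2055.2 / 2.5 = 822.08 kPa.
Footing area = 1.995 m², so allowable column load = 822.08 × 1.995 = 1640.1 kN.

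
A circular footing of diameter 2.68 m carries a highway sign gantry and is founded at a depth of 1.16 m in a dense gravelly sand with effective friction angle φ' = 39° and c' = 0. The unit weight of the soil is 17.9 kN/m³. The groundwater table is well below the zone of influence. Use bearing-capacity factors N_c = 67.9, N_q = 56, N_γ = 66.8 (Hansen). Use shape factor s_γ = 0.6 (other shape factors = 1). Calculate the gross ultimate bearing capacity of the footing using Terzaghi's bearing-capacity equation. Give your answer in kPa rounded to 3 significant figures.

Overburden at base level: q = 17.9 × 1.16 = 20.764 kPa.
Surcharge term q·N_q = 20.764 × 56 = 1162.8 kPa; self-weight term 0.5·γ·B·N_γ·s_γ = 0.5 × 17.9 × 2.68 × 66.8 × 0.6 = 961.36 kPa.
q_ult = 1162.8 + 961.36 = 2124.1 kPa.

q_ult ≈ 2120 kPa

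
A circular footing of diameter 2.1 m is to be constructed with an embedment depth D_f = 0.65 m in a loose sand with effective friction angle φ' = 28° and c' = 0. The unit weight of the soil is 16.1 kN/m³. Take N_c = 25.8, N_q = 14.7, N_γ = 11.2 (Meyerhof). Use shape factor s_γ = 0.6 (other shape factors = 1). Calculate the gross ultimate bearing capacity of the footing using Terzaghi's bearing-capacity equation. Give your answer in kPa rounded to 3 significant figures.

q = γ·D_f = 16.1 × 0.65 = 10.465 kPa.
q·N_q = 10.465 × 14.7 = 153.84 kPa
0.5·γ·B·N_γ·s_γ = 0.5 × 16.1 × 2.1 × 11.2 × 0.6 = 113.6 kPa
q_ult = 153.84 + 113.6 = 267.44 kPa.

q_ult ≈ 267 kPa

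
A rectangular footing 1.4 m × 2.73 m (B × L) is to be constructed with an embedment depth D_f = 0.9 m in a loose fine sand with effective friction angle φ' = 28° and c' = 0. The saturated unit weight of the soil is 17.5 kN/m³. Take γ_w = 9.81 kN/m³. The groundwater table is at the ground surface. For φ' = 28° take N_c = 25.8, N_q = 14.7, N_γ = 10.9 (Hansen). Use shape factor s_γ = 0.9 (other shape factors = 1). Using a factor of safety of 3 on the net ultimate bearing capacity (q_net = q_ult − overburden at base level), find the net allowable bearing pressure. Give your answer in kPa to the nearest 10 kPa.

With the water table at the surface the whole profile is submerged: γ' = 17.5 − 9.81 = 7.69 kN/m³, so q = γ'·D_f = 6.921 kPa; the same γ' applies in the ½γBN_γ term.
q_ult = q·N_q + 0.5·γ·B·N_γ·s_γ
     = 6.921 × 14.7 + 0.5 × 7.69 × 1.4 × 10.9 × 0.9
     = 101.74 + 52.807 = 154.55 kPa.
q_net = 154.55 − 6.921 = 147.62 kPa.
q_all(net) = 147.62 / 3 = 49.208 kPa.

q_all(net) ≈ 50 kPa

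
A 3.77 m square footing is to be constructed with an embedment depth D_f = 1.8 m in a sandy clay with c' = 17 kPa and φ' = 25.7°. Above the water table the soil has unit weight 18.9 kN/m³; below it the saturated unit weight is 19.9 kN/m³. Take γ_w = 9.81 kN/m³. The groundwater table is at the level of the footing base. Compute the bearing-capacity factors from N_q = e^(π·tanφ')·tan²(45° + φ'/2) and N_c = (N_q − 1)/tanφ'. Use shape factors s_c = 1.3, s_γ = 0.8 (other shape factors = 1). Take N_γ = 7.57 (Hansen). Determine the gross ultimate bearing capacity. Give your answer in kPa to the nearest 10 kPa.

tan25.7° = 0.4813, so N_q = e^(π×0.4813)·tan²(57.85°) = 4.536 × 2.531 = 11.48.
N_c = (11.48 − 1)/tan25.7° = 21.78.
q = γ·D_f = 18.9 × 1.8 = 34.02 kPa.
For the ½γBN_γ term take γ' = 19.9 − 9.81 = 10.09 kN/m³ (soil below base is submerged).
c·N_c·s_c = 17 × 21.779 × 1.3 = 481.31 kPa
q·N_q = 34.02 × 11.481 = 390.6 kPa
0.5·γ·B·N_γ·s_γ = 0.5 × 10.09 × 3.77 × 7.57 × 0.8 = 115.18 kPa
q_ult = 481.31 + 390.6 + 115.18 = 987.1 kPa.

q_ult ≈ 990 kPa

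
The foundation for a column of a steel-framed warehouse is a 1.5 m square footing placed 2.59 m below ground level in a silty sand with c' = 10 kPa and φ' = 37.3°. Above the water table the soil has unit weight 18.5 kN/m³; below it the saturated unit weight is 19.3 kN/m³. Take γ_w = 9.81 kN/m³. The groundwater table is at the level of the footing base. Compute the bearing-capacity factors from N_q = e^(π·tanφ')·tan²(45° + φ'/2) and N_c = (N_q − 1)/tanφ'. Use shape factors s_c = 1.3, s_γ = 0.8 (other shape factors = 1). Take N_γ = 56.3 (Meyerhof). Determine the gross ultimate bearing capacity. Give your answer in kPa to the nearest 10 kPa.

q_ult ≈ 3200 kPa

tan37.3° = 0.7618, so N_q = e^(π×0.7618)·tan²(63.65°) = 10.949 × 4.076 = 44.63.
N_c = (44.63 − 1)/tan37.3° = 57.27.
Effective surcharge at the founding depth q = γ·D_f = 18.5 × 2.59 = 47.915 kPa.
The water table coincides with the base, so in the self-weight term γ → γ' = 9.49 kN/m³.
q_ult = c·N_c·s_c + q·N_q + 0.5·γ·B·N_γ·s_γ
     = 10 × 57.27 × 1.3 + 47.915 × 44.628 + 0.5 × 9.49 × 1.5 × 56.3 × 0.8
     = 744.51 + 2138.4 + 320.57 = 3203.4 kPa.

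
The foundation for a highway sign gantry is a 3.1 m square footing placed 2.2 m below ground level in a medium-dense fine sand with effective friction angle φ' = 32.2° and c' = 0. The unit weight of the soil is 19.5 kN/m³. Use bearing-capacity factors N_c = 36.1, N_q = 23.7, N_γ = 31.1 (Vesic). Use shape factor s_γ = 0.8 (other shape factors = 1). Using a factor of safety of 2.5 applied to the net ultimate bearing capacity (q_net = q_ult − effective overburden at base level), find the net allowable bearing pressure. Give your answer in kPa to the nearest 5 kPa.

Effective surcharge at the founding depth q = γ·D_f = 19.5 × 2.2 = 42.9 kPa.
q_ult = q·N_q + 0.5·γ·B·N_γ·s_γ
     = 42.9 × 23.7 + 0.5 × 19.5 × 3.1 × 31.1 × 0.8
     = 1016.7 + 752 = 1768.7 kPa.
Net ultimate: q_net = 1768.7 − 42.9 = 1725.8 kPa.
q_all(net) = 1725.8 / 2.5 = 690.33 kPa.

q_all(net) ≈ 690 kPa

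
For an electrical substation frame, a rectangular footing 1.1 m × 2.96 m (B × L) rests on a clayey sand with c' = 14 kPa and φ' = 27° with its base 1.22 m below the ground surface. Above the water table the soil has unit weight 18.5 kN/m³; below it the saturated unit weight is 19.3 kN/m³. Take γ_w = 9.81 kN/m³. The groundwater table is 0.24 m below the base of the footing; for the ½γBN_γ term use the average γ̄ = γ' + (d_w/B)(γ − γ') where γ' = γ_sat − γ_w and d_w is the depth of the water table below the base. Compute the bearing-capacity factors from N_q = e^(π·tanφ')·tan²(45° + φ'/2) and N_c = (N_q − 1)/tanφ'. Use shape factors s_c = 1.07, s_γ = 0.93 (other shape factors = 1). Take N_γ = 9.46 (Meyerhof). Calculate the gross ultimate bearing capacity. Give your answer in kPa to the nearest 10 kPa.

q_ult ≈ 710 kPa

tan27° = 0.5095, so N_q = e^(π×0.5095)·tan²(58.5°) = 4.957 × 2.663 = 13.2.
N_c = (13.2 − 1)/tan27° = 23.94.
Overburden at base level: q = 18.5 × 1.22 = 22.57 kPa.
The water table is 0.24 m below the base (< B = 1.1 m), so the ½γBN_γ term uses γ̄ = γ' + (d_w/B)(γ − γ') = 9.49 + (0.24/1.1)(18.5 − 9.49) = 11.456 kN/m³.
Cohesion term c·N_c·s_c = 14 × 23.942 × 1.07 = 358.65 kPa; surcharge term q·N_q = 22.57 × 13.199 = 297.9 kPa; self-weight term 0.5·γ·B·N_γ·s_γ = 0.5 × 11.456 × 1.1 × 9.46 × 0.93 = 55.432 kPa.
q_ult = 358.65 + 297.9 + 55.432 = 711.99 kPa.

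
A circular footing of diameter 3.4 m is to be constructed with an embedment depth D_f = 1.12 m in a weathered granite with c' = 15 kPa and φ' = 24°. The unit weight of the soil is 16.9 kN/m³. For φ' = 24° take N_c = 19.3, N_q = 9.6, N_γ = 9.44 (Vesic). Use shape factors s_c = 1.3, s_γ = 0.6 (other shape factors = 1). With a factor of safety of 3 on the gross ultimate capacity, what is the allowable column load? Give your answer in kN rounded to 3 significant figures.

Overburden at base level: q = 16.9 × 1.12 = 18.928 kPa.
Cohesion term c·N_c·s_c = 15 × 19.3 × 1.3 = 376.35 kPa; surcharge term q·N_q = 18.928 × 9.6 = 181.71 kPa; self-weight term 0.5·γ·B·N_γ·s_γ = 0.5 × 16.9 × 3.4 × 9.44 × 0.6 = 162.73 kPa.
q_ult = 376.35 + 181.71 + 162.73 = 720.79 kPa.
Gross allowable pressure q_all = 720.79 / 3 = 240.26 kPa.
Footing area = 9.0792 m², so allowable column load = 240.26 × 9.0792 = 2181.4 kN.

P_all ≈ 2180 kN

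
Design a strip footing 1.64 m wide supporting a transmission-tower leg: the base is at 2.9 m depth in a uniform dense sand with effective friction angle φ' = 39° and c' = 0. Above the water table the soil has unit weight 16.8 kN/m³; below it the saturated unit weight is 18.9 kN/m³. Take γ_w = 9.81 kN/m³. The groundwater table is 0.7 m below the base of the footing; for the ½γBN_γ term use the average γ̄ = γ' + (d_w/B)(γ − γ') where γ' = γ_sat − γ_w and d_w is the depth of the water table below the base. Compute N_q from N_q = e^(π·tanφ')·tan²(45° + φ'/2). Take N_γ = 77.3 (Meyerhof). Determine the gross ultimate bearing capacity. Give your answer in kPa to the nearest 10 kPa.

q_ult ≈ 3510 kPa

tan39° = 0.8098, so N_q = e^(π×0.8098)·tan²(64.5°) = 12.731 × 4.395 = 55.96.
q = γ·D_f = 16.8 × 2.9 = 48.72 kPa.
γ' = 9.09 kN/m³; averaging over the depth B below the base, γ̄ = γ' + (d_w/B)(γ − γ') = 12.381 kN/m³.
q·N_q = 48.72 × 55.957 = 2726.2 kPa
0.5·γ·B·N_γ = 0.5 × 12.381 × 1.64 × 77.3 = 784.77 kPa
q_ult = 2726.2 + 784.77 = 3511 kPa.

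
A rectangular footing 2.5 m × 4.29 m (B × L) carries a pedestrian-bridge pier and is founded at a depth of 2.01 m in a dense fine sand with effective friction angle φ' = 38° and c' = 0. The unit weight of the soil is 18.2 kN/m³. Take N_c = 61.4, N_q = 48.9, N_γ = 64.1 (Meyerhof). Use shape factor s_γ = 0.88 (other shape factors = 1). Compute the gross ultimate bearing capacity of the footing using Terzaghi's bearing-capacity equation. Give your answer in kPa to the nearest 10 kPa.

q_ult ≈ 3070 kPa

Overburden at base level: q = 18.2 × 2.01 = 36.582 kPa.
Surcharge term q·N_q = 36.582 × 48.9 = 1788.9 kPa; self-weight term 0.5·γ·B·N_γ·s_γ = 0.5 × 18.2 × 2.5 × 64.1 × 0.88 = 1283.3 kPa.
q_ult = 1788.9 + 1283.3 = 3072.1 kPa.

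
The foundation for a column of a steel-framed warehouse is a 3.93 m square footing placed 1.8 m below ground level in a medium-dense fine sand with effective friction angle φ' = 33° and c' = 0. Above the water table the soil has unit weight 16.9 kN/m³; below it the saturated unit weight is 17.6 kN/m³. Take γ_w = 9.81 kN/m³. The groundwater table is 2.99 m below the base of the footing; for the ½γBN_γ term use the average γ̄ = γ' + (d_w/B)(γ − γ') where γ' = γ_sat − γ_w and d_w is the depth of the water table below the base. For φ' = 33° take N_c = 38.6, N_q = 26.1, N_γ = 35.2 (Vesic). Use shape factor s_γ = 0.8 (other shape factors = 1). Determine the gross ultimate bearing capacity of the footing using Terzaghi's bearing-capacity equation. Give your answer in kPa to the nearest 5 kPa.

Effective surcharge at the founding depth q = γ·D_f = 16.9 × 1.8 = 30.42 kPa.
With d_w = 2.99 m < B, γ̄ = 7.79 + (2.99/3.93) × (16.9 − 7.79) = 14.721 kN/m³.
q_ult = q·N_q + 0.5·γ·B·N_γ·s_γ
     = 30.42 × 26.1 + 0.5 × 14.721 × 3.93 × 35.2 × 0.8
     = 793.96 + 814.58 = 1608.5 kPa.

q_ult ≈ 1610 kPa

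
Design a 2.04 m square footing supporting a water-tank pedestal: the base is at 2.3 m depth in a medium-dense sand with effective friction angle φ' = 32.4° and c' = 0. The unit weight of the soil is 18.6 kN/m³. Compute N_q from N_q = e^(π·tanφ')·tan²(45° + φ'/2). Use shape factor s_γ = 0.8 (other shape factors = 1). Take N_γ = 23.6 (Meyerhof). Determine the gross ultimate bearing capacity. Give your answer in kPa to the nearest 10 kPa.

q_ult ≈ 1400 kPa

tan32.4° = 0.6346, so N_q = e^(π×0.6346)·tan²(61.2°) = 7.343 × 3.309 = 24.3.
q = γ·D_f = 18.6 × 2.3 = 42.78 kPa.
q·N_q = 42.78 × 24.295 = 1039.4 kPa
0.5·γ·B·N_γ·s_γ = 0.5 × 18.6 × 2.04 × 23.6 × 0.8 = 358.19 kPa
q_ult = 1039.4 + 358.19 = 1397.5 kPa.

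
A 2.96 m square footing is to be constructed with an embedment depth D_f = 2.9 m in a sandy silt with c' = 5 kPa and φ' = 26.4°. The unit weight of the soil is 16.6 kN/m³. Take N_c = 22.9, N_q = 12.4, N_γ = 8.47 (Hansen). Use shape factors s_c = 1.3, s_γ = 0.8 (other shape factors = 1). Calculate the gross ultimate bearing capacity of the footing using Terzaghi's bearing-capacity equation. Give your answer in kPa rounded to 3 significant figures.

q_ult ≈ 912 kPa

Effective surcharge at the founding depth q = γ·D_f = 16.6 × 2.9 = 48.14 kPa.
q_ult = c·N_c·s_c + q·N_q + 0.5·γ·B·N_γ·s_γ
     = 5 × 22.9 × 1.3 + 48.14 × 12.4 + 0.5 × 16.6 × 2.96 × 8.47 × 0.8
     = 148.85 + 596.94 + 166.47 = 912.26 kPa.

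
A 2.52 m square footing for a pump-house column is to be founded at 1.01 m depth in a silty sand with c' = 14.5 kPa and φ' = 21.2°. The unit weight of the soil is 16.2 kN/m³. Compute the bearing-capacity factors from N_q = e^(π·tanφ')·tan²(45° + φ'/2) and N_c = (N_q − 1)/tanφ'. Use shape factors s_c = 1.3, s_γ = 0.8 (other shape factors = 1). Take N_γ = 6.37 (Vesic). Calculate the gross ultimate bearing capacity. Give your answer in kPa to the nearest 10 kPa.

tan21.2° = 0.3879, so N_q = e^(π×0.3879)·tan²(55.6°) = 3.382 × 2.133 = 7.21.
N_c = (7.21 − 1)/tan21.2° = 16.02.
Effective surcharge at the founding depth q = γ·D_f = 16.2 × 1.01 = 16.362 kPa.
q_ult = c·N_c·s_c + q·N_q + 0.5·γ·B·N_γ·s_γ
     = 14.5 × 16.021 × 1.3 + 16.362 × 7.2142 + 0.5 × 16.2 × 2.52 × 6.37 × 0.8
     = 302 + 118.04 + 104.02 = 524.06 kPa.

q_ult ≈ 520 kPa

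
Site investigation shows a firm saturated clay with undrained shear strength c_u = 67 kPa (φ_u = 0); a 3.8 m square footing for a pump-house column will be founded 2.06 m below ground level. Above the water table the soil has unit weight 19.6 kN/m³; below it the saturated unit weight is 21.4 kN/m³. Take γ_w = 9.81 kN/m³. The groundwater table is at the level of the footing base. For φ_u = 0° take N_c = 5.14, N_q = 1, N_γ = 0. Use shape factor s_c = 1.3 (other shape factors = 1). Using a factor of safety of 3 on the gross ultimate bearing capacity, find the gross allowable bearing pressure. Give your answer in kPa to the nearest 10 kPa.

Overburden at base level: q = 19.6 × 2.06 = 40.376 kPa.
Cohesion term c·N_c·s_c = 67 × 5.14 × 1.3 = 447.69 kPa; surcharge term q·N_q = 40.376 × 1 = 40.376 kPa.
q_ult = 447.69 + 40.376 = 488.07 kPa.
q_all = 488.07 / 3 = 162.69 kPa.

q_all ≈ 160 kPa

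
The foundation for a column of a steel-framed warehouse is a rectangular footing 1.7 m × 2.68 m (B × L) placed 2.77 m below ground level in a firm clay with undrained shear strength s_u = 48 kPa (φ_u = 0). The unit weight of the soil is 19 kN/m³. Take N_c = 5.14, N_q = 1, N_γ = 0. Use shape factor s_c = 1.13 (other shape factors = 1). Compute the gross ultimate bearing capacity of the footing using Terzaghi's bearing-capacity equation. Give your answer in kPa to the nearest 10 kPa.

q_ult ≈ 330 kPa

Overburden at base level: q = 19 × 2.77 = 52.63 kPa.
Cohesion term c·N_c·s_c = 48 × 5.14 × 1.13 = 278.79 kPa; surcharge term q·N_q = 52.63 × 1 = 52.63 kPa.
q_ult = 278.79 + 52.63 = 331.42 kPa.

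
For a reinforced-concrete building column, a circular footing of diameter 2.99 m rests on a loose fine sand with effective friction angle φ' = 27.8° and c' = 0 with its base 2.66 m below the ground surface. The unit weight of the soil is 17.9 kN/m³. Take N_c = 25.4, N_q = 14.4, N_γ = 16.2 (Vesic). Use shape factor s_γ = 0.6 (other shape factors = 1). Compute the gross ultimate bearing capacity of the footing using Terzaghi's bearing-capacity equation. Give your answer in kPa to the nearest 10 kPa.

q_ult ≈ 950 kPa

Overburden at base level: q = 17.9 × 2.66 = 47.614 kPa.
Surcharge term q·N_q = 47.614 × 14.4 = 685.64 kPa; self-weight term 0.5·γ·B·N_γ·s_γ = 0.5 × 17.9 × 2.99 × 16.2 × 0.6 = 260.11 kPa.
q_ult = 685.64 + 260.11 = 945.75 kPa.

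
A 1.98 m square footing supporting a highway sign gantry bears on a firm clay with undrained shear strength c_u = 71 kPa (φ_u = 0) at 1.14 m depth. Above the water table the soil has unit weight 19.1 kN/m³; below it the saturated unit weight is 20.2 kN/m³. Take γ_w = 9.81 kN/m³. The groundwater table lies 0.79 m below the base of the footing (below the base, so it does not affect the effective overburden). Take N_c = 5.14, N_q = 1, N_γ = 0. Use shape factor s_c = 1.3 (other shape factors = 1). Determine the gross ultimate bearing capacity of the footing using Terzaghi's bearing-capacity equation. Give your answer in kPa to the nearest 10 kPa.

q_ult ≈ 500 kPa

Effective surcharge at the founding depth q = γ·D_f = 19.1 × 1.14 = 21.774 kPa.
q_ult = c·N_c·s_c + q·N_q
     = 71 × 5.14 × 1.3 + 21.774 × 1
     = 474.42 + 21.774 = 496.2 kPa.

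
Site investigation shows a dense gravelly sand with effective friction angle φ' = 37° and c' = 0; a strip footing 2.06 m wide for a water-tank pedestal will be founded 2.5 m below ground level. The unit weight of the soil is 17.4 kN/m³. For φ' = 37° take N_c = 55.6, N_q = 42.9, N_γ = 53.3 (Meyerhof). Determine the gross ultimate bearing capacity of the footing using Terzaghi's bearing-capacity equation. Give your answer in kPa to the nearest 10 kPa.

q_ult ≈ 2820 kPa

Overburden at base level: q = 17.4 × 2.5 = 43.5 kPa.
Surcharge term q·N_q = 43.5 × 42.9 = 1866.1 kPa; self-weight term 0.5·γ·B·N_γ = 0.5 × 17.4 × 2.06 × 53.3 = 955.24 kPa.
q_ult = 1866.1 + 955.24 = 2821.4 kPa.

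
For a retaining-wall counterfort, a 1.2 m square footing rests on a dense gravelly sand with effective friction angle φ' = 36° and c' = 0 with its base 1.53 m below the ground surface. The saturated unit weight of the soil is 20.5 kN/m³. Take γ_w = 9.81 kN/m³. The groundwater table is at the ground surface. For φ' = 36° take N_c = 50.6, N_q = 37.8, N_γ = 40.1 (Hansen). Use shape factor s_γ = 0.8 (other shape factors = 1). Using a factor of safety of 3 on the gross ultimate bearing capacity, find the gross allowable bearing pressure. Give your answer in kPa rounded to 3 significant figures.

q_all ≈ 275 kPa

Water table at ground surface, so effective unit weight γ' = 20.5 − 9.81 = 10.69 kN/m³ is used throughout; overburden q = 10.69 × 1.53 = 16.356 kPa; the same γ' applies in the ½γBN_γ term.
Surcharge term q·N_q = 16.356 × 37.8 = 618.25 kPa; self-weight term 0.5·γ·B·N_γ·s_γ = 0.5 × 10.69 × 1.2 × 40.1 × 0.8 = 205.76 kPa.
q_ult = 618.25 + 205.76 = 824.01 kPa.
q_all = 824.01 / 3 = 274.67 kPa.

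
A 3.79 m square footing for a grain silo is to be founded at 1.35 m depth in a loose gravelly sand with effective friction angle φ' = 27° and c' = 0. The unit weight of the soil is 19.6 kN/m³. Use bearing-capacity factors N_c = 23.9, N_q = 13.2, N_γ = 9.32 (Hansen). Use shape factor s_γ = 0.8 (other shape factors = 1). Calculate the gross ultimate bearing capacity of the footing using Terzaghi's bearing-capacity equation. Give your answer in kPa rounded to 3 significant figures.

Overburden at base level: q = 19.6 × 1.35 = 26.46 kPa.
Surcharge term q·N_q = 26.46 × 13.2 = 349.27 kPa; self-weight term 0.5·γ·B·N_γ·s_γ = 0.5 × 19.6 × 3.79 × 9.32 × 0.8 = 276.93 kPa.
q_ult = 349.27 + 276.93 = 626.2 kPa.

q_ult ≈ 626 kPa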